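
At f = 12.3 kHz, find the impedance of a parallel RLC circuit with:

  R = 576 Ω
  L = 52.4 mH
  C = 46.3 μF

Step 1 — Angular frequency: ω = 2π·f = 2π·1.23e+04 = 7.728e+04 rad/s.
Step 2 — Component impedances:
  R: Z = R = 576 Ω
  L: Z = jωL = j·7.728e+04·0.0524 = 0 + j4050 Ω
  C: Z = 1/(jωC) = -j/(ω·C) = 0 - j0.2795 Ω
Step 3 — Parallel combination: 1/Z_total = 1/R + 1/L + 1/C; Z_total = 0.0001356 - j0.2795 Ω = 0.2795∠-90.0° Ω.

Z = 0.0001356 - j0.2795 Ω = 0.2795∠-90.0° Ω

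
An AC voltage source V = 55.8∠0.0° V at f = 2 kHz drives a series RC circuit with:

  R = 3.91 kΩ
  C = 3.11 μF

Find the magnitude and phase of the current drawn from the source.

Step 1 — Angular frequency: ω = 2π·f = 2π·2000 = 1.257e+04 rad/s.
Step 2 — Component impedances:
  R: Z = R = 3910 Ω
  C: Z = 1/(jωC) = -j/(ω·C) = 0 - j25.59 Ω
Step 3 — Series combination: Z_total = R + C = 3910 - j25.59 Ω = 3910∠-0.4° Ω.
Step 4 — Source phasor: V = 55.8∠0.0° V = 55.8 V.
Step 5 — Ohm's law: I = V / Z_total = (55.8) / (3910 - j25.59) = 0.01427 + j9.339e-05 A.
Step 6 — Convert to polar: |I| = 0.01427 A, ∠I = 0.4°.

I = 0.01427∠0.4° A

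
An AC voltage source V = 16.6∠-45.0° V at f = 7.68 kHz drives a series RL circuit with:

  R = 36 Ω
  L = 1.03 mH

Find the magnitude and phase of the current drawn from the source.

Step 1 — Angular frequency: ω = 2π·f = 2π·7680 = 4.825e+04 rad/s.
Step 2 — Component impedances:
  R: Z = R = 36 Ω
  L: Z = jωL = j·4.825e+04·0.00103 = 0 + j49.7 Ω
Step 3 — Series combination: Z_total = R + L = 36 + j49.7 Ω = 61.37∠54.1° Ω.
Step 4 — Source phasor: V = 16.6∠-45.0° V = 11.74 - j11.74 V.
Step 5 — Ohm's law: I = V / Z_total = (11.74 - j11.74) / (36 + j49.7) = -0.0427 - j0.2671 A.
Step 6 — Convert to polar: |I| = 0.2705 A, ∠I = -99.1°.

I = 0.2705∠-99.1° A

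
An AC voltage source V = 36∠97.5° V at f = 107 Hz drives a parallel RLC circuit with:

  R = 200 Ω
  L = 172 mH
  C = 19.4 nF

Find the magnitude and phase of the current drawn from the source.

Step 1 — Angular frequency: ω = 2π·f = 2π·107 = 672.3 rad/s.
Step 2 — Component impedances:
  R: Z = R = 200 Ω
  L: Z = jωL = j·672.3·0.172 = 0 + j115.6 Ω
  C: Z = 1/(jωC) = -j/(ω·C) = 0 - j7.667e+04 Ω
Step 3 — Parallel combination: 1/Z_total = 1/R + 1/L + 1/C; Z_total = 50.22 + j86.73 Ω = 100.2∠59.9° Ω.
Step 4 — Source phasor: V = 36∠97.5° V = -4.699 + j35.69 V.
Step 5 — Ohm's law: I = V / Z_total = (-4.699 + j35.69) / (50.22 + j86.73) = 0.2847 + j0.219 A.
Step 6 — Convert to polar: |I| = 0.3592 A, ∠I = 37.6°.

I = 0.3592∠37.6° A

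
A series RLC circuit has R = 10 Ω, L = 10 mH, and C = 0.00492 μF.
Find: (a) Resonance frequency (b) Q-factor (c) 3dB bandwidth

Step 1 — Resonance condition Im(Z)=0 gives ω₀ = 1/√(LC).
Step 2 — ω₀ = 1/√(0.01·4.92e-09) = 1.426e+05 rad/s.
Step 3 — f₀ = ω₀/(2π) = 2.269e+04 Hz.
Step 4 — Series Q: Q = ω₀L/R = 1.426e+05·0.01/10 = 142.6.
Step 5 — 3dB bandwidth: Δω = ω₀/Q = 1000 rad/s; BW = Δω/(2π) = 159.2 Hz.

(a) f₀ = 2.269e+04 Hz  (b) Q = 142.6  (c) BW = 159.2 Hz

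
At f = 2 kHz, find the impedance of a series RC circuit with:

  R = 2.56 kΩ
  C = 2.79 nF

Step 1 — Angular frequency: ω = 2π·f = 2π·2000 = 1.257e+04 rad/s.
Step 2 — Component impedances:
  R: Z = R = 2560 Ω
  C: Z = 1/(jωC) = -j/(ω·C) = 0 - j2.852e+04 Ω
Step 3 — Series combination: Z_total = R + C = 2560 - j2.852e+04 Ω = 2.864e+04∠-84.9° Ω.

Z = 2560 - j2.852e+04 Ω = 2.864e+04∠-84.9° Ω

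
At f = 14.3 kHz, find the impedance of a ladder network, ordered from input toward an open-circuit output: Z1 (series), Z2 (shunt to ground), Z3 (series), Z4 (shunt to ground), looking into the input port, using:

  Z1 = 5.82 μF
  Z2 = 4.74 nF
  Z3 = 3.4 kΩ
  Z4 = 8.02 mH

Step 1 — Angular frequency: ω = 2π·f = 2π·1.43e+04 = 8.985e+04 rad/s.
Step 2 — Component impedances:
  Z1: Z = 1/(jωC) = -j/(ω·C) = 0 - j1.912 Ω
  Z2: Z = 1/(jωC) = -j/(ω·C) = 0 - j2348 Ω
  Z3: Z = R = 3400 Ω
  Z4: Z = jωL = j·8.985e+04·0.00802 = 0 + j720.6 Ω
Step 3 — Ladder network (open output): work backward from the far end, alternating series and parallel combinations. Z_in = 1319 - j1718 Ω = 2166∠-52.5° Ω.

Z = 1319 - j1718 Ω = 2166∠-52.5° Ω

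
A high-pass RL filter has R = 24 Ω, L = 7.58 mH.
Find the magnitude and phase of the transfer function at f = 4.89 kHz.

Step 1 — Angular frequency: ω = 2π·4890 = 3.072e+04 rad/s.
Step 2 — Transfer function: H(jω) = jωL/(R + jωL).
Step 3 — Numerator jωL = j·232.9; denominator R + jωL = 24 + j232.9.
Step 4 — H = 0.9895 + j0.102.
Step 5 — Magnitude: |H| = 0.9947 (-0.0 dB); phase: φ = 5.9°.

|H| = 0.9947 (-0.0 dB), φ = 5.9°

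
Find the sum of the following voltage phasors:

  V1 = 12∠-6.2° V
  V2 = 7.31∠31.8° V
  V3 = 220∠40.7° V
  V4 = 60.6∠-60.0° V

Step 1 — Convert each phasor to rectangular form:
  V1 = 12·(cos(-6.2°) + j·sin(-6.2°)) = 11.93 - j1.296 V
  V2 = 7.31·(cos(31.8°) + j·sin(31.8°)) = 6.213 + j3.852 V
  V3 = 220·(cos(40.7°) + j·sin(40.7°)) = 166.8 + j143.5 V
  V4 = 60.6·(cos(-60.0°) + j·sin(-60.0°)) = 30.3 - j52.48 V
Step 2 — Sum components: V_total = 215.2 + j93.54 V.
Step 3 — Convert to polar: |V_total| = 234.7 V, ∠V_total = 23.5°.

V_total = 234.7∠23.5° V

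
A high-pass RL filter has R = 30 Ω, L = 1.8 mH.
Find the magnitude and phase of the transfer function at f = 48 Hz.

Step 1 — Angular frequency: ω = 2π·48 = 301.6 rad/s.
Step 2 — Transfer function: H(jω) = jωL/(R + jωL).
Step 3 — Numerator jωL = j·0.5429; denominator R + jωL = 30 + j0.5429.
Step 4 — H = 0.0003273 + j0.01809.
Step 5 — Magnitude: |H| = 0.01809 (-34.8 dB); phase: φ = 89.0°.

|H| = 0.01809 (-34.8 dB), φ = 89.0°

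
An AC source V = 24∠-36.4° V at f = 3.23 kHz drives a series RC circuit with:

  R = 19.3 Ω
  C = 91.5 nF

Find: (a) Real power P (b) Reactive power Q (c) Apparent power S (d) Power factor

Step 1 — Angular frequency: ω = 2π·f = 2π·3230 = 2.029e+04 rad/s.
Step 2 — Component impedances:
  R: Z = R = 19.3 Ω
  C: Z = 1/(jωC) = -j/(ω·C) = 0 - j538.5 Ω
Step 3 — Series combination: Z_total = R + C = 19.3 - j538.5 Ω = 538.9∠-87.9° Ω.
Step 4 — Source phasor: V = 24∠-36.4° V = 19.32 - j14.24 V.
Step 5 — Current: I = V / Z = 0.0277 + j0.03488 A = 0.04454∠51.5° A.
Step 6 — Complex power: S = V·I* = 0.03829 - j1.068 VA.
Step 7 — Real power: P = Re(S) = 0.03829 W.
Step 8 — Reactive power: Q = Im(S) = -1.068 VAR.
Step 9 — Apparent power: |S| = 1.069 VA.
Step 10 — Power factor: PF = P/|S| = 0.03582 (leading).

(a) P = 0.03829 W  (b) Q = -1.068 VAR  (c) S = 1.069 VA  (d) PF = 0.03582 (leading)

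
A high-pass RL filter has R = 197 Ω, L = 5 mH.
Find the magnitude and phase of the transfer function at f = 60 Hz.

Step 1 — Angular frequency: ω = 2π·60 = 377 rad/s.
Step 2 — Transfer function: H(jω) = jωL/(R + jωL).
Step 3 — Numerator jωL = j·1.885; denominator R + jωL = 197 + j1.885.
Step 4 — H = 9.154e-05 + j0.009567.
Step 5 — Magnitude: |H| = 0.009568 (-40.4 dB); phase: φ = 89.5°.

|H| = 0.009568 (-40.4 dB), φ = 89.5°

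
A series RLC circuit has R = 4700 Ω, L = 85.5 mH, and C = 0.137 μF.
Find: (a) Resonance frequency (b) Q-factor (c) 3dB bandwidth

Step 1 — Resonance condition Im(Z)=0 gives ω₀ = 1/√(LC).
Step 2 — ω₀ = 1/√(0.0855·1.37e-07) = 9240 rad/s.
Step 3 — f₀ = ω₀/(2π) = 1471 Hz.
Step 4 — Series Q: Q = ω₀L/R = 9240·0.0855/4700 = 0.1681.
Step 5 — 3dB bandwidth: Δω = ω₀/Q = 5.497e+04 rad/s; BW = Δω/(2π) = 8749 Hz.

(a) f₀ = 1471 Hz  (b) Q = 0.1681  (c) BW = 8749 Hz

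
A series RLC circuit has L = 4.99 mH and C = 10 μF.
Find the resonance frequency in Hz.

Step 1 — Resonance condition Im(Z)=0 gives ω₀ = 1/√(LC).
Step 2 — ω₀ = 1/√(0.00499·1e-05) = 4477 rad/s.
Step 3 — f₀ = ω₀/(2π) = 712.5 Hz.

f₀ = 712.5 Hz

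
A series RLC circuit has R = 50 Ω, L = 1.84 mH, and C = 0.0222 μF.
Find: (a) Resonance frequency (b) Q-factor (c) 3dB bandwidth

Step 1 — Resonance condition Im(Z)=0 gives ω₀ = 1/√(LC).
Step 2 — ω₀ = 1/√(0.00184·2.22e-08) = 1.565e+05 rad/s.
Step 3 — f₀ = ω₀/(2π) = 2.49e+04 Hz.
Step 4 — Series Q: Q = ω₀L/R = 1.565e+05·0.00184/50 = 5.758.
Step 5 — 3dB bandwidth: Δω = ω₀/Q = 2.717e+04 rad/s; BW = Δω/(2π) = 4325 Hz.

(a) f₀ = 2.49e+04 Hz  (b) Q = 5.758  (c) BW = 4325 Hz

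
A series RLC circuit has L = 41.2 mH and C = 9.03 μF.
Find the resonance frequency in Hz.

Step 1 — Resonance condition Im(Z)=0 gives ω₀ = 1/√(LC).
Step 2 — ω₀ = 1/√(0.0412·9.03e-06) = 1639 rad/s.
Step 3 — f₀ = ω₀/(2π) = 260.9 Hz.

f₀ = 260.9 Hz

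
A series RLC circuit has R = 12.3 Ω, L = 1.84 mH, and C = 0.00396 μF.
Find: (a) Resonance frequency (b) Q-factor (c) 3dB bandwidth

Step 1 — Resonance condition Im(Z)=0 gives ω₀ = 1/√(LC).
Step 2 — ω₀ = 1/√(0.00184·3.96e-09) = 3.705e+05 rad/s.
Step 3 — f₀ = ω₀/(2π) = 5.896e+04 Hz.
Step 4 — Series Q: Q = ω₀L/R = 3.705e+05·0.00184/12.3 = 55.42.
Step 5 — 3dB bandwidth: Δω = ω₀/Q = 6685 rad/s; BW = Δω/(2π) = 1064 Hz.

(a) f₀ = 5.896e+04 Hz  (b) Q = 55.42  (c) BW = 1064 Hz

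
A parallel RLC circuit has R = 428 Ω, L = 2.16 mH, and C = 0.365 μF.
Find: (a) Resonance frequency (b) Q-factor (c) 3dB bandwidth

Step 1 — Resonance: ω₀ = 1/√(LC) = 1/√(0.00216·3.65e-07) = 3.561e+04 rad/s.
Step 2 — f₀ = ω₀/(2π) = 5668 Hz.
Step 3 — Parallel Q: Q = R/(ω₀L) = 428/(3.561e+04·0.00216) = 5.564.
Step 4 — Bandwidth: Δω = ω₀/Q = 6401 rad/s; BW = Δω/(2π) = 1019 Hz.

(a) f₀ = 5668 Hz  (b) Q = 5.564  (c) BW = 1019 Hz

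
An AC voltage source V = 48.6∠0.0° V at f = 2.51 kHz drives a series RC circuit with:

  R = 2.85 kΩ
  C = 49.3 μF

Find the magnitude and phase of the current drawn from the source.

Step 1 — Angular frequency: ω = 2π·f = 2π·2510 = 1.577e+04 rad/s.
Step 2 — Component impedances:
  R: Z = R = 2850 Ω
  C: Z = 1/(jωC) = -j/(ω·C) = 0 - j1.286 Ω
Step 3 — Series combination: Z_total = R + C = 2850 - j1.286 Ω = 2850∠-0.0° Ω.
Step 4 — Source phasor: V = 48.6∠0.0° V = 48.6 V.
Step 5 — Ohm's law: I = V / Z_total = (48.6) / (2850 - j1.286) = 0.01705 + j7.696e-06 A.
Step 6 — Convert to polar: |I| = 0.01705 A, ∠I = 0.0°.

I = 0.01705∠0.0° A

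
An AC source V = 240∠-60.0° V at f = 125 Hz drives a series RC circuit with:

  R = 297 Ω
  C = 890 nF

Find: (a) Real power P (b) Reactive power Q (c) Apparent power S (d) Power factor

Step 1 — Angular frequency: ω = 2π·f = 2π·125 = 785.4 rad/s.
Step 2 — Component impedances:
  R: Z = R = 297 Ω
  C: Z = 1/(jωC) = -j/(ω·C) = 0 - j1431 Ω
Step 3 — Series combination: Z_total = R + C = 297 - j1431 Ω = 1461∠-78.3° Ω.
Step 4 — Source phasor: V = 240∠-60.0° V = 120 - j207.8 V.
Step 5 — Current: I = V / Z = 0.156 + j0.0515 A = 0.1643∠18.3° A.
Step 6 — Complex power: S = V·I* = 8.013 - j38.6 VA.
Step 7 — Real power: P = Re(S) = 8.013 W.
Step 8 — Reactive power: Q = Im(S) = -38.6 VAR.
Step 9 — Apparent power: |S| = 39.42 VA.
Step 10 — Power factor: PF = P/|S| = 0.2033 (leading).

(a) P = 8.013 W  (b) Q = -38.6 VAR  (c) S = 39.42 VA  (d) PF = 0.2033 (leading)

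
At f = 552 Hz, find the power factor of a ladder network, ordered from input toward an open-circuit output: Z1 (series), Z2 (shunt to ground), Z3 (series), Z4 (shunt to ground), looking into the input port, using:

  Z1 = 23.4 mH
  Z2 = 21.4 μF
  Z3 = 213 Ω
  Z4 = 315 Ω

Step 1 — Angular frequency: ω = 2π·f = 2π·552 = 3468 rad/s.
Step 2 — Component impedances:
  Z1: Z = jωL = j·3468·0.0234 = 0 + j81.16 Ω
  Z2: Z = 1/(jωC) = -j/(ω·C) = 0 - j13.47 Ω
  Z3: Z = R = 213 Ω
  Z4: Z = R = 315 Ω
Step 3 — Ladder network (open output): work backward from the far end, alternating series and parallel combinations. Z_in = 0.3436 + j67.69 Ω = 67.7∠89.7° Ω.
Step 4 — Power factor: PF = cos(φ) = Re(Z)/|Z| = 0.3436/67.7 = 0.005075.
Step 5 — Type: Im(Z) = 67.69 ⇒ lagging (phase φ = 89.7°).

PF = 0.005075 (lagging, φ = 89.7°)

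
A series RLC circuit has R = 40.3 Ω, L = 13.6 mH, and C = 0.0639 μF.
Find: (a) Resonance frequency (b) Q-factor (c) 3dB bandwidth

Step 1 — Resonance: ω₀ = 1/√(LC) = 1/√(0.0136·6.39e-08) = 3.392e+04 rad/s.
Step 2 — f₀ = ω₀/(2π) = 5399 Hz.
Step 3 — Series Q: Q = ω₀L/R = 3.392e+04·0.0136/40.3 = 11.45.
Step 4 — Bandwidth: Δω = ω₀/Q = 2963 rad/s; BW = Δω/(2π) = 471.6 Hz.

(a) f₀ = 5399 Hz  (b) Q = 11.45  (c) BW = 471.6 Hz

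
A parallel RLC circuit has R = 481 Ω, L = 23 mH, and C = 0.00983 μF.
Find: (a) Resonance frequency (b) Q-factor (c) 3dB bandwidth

Step 1 — Resonance: ω₀ = 1/√(LC) = 1/√(0.023·9.83e-09) = 6.651e+04 rad/s.
Step 2 — f₀ = ω₀/(2π) = 1.058e+04 Hz.
Step 3 — Parallel Q: Q = R/(ω₀L) = 481/(6.651e+04·0.023) = 0.3145.
Step 4 — Bandwidth: Δω = ω₀/Q = 2.115e+05 rad/s; BW = Δω/(2π) = 3.366e+04 Hz.

(a) f₀ = 1.058e+04 Hz  (b) Q = 0.3145  (c) BW = 3.366e+04 Hz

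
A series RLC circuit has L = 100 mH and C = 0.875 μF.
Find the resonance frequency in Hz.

Step 1 — Resonance condition Im(Z)=0 gives ω₀ = 1/√(LC).
Step 2 — ω₀ = 1/√(0.1·8.75e-07) = 3381 rad/s.
Step 3 — f₀ = ω₀/(2π) = 538 Hz.

f₀ = 538 Hz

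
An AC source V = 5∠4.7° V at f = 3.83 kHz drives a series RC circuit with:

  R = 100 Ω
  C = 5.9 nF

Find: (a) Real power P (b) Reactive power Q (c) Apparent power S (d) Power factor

Step 1 — Angular frequency: ω = 2π·f = 2π·3830 = 2.406e+04 rad/s.
Step 2 — Component impedances:
  R: Z = R = 100 Ω
  C: Z = 1/(jωC) = -j/(ω·C) = 0 - j7043 Ω
Step 3 — Series combination: Z_total = R + C = 100 - j7043 Ω = 7044∠-89.2° Ω.
Step 4 — Source phasor: V = 5∠4.7° V = 4.983 + j0.4097 V.
Step 5 — Current: I = V / Z = -4.811e-05 + j0.0007082 A = 0.0007098∠93.9° A.
Step 6 — Complex power: S = V·I* = 5.039e-05 - j0.003549 VA.
Step 7 — Real power: P = Re(S) = 5.039e-05 W.
Step 8 — Reactive power: Q = Im(S) = -0.003549 VAR.
Step 9 — Apparent power: |S| = 0.003549 VA.
Step 10 — Power factor: PF = P/|S| = 0.0142 (leading).

(a) P = 5.039e-05 W  (b) Q = -0.003549 VAR  (c) S = 0.003549 VA  (d) PF = 0.0142 (leading)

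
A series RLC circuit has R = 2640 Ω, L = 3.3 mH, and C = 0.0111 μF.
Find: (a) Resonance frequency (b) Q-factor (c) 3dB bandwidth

Step 1 — Resonance condition Im(Z)=0 gives ω₀ = 1/√(LC).
Step 2 — ω₀ = 1/√(0.0033·1.11e-08) = 1.652e+05 rad/s.
Step 3 — f₀ = ω₀/(2π) = 2.63e+04 Hz.
Step 4 — Series Q: Q = ω₀L/R = 1.652e+05·0.0033/2640 = 0.2065.
Step 5 — 3dB bandwidth: Δω = ω₀/Q = 8e+05 rad/s; BW = Δω/(2π) = 1.273e+05 Hz.

(a) f₀ = 2.63e+04 Hz  (b) Q = 0.2065  (c) BW = 1.273e+05 Hz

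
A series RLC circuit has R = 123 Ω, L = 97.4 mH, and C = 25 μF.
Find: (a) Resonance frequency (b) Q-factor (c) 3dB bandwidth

Step 1 — Resonance: ω₀ = 1/√(LC) = 1/√(0.0974·2.5e-05) = 640.8 rad/s.
Step 2 — f₀ = ω₀/(2π) = 102 Hz.
Step 3 — Series Q: Q = ω₀L/R = 640.8·0.0974/123 = 0.5075.
Step 4 — Bandwidth: Δω = ω₀/Q = 1263 rad/s; BW = Δω/(2π) = 201 Hz.

(a) f₀ = 102 Hz  (b) Q = 0.5075  (c) BW = 201 Hz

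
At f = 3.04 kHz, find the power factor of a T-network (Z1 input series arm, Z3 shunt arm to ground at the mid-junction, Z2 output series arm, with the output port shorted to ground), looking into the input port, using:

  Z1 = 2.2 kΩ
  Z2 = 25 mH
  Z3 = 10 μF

Step 1 — Angular frequency: ω = 2π·f = 2π·3040 = 1.91e+04 rad/s.
Step 2 — Component impedances:
  Z1: Z = R = 2200 Ω
  Z2: Z = jωL = j·1.91e+04·0.025 = 0 + j477.5 Ω
  Z3: Z = 1/(jωC) = -j/(ω·C) = 0 - j5.235 Ω
Step 3 — With the output port shorted to ground, the output series arm Z2 runs from the junction to ground; the shunt arm Z3 also runs from the junction to ground. They appear in parallel: Z3 || Z2 = 0 - j5.293 Ω.
Step 4 — Series with input arm Z1: Z_in = Z1 + (Z3 || Z2) = 2200 - j5.293 Ω = 2200∠-0.1° Ω.
Step 5 — Power factor: PF = cos(φ) = Re(Z)/|Z| = 2200/2200 = 1.
Step 6 — Type: Im(Z) = -5.293 ⇒ leading (phase φ = -0.1°).

PF = 1 (leading, φ = -0.1°)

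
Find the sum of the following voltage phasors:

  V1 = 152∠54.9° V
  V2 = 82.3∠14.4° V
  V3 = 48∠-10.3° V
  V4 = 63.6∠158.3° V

Step 1 — Convert each phasor to rectangular form:
  V1 = 152·(cos(54.9°) + j·sin(54.9°)) = 87.4 + j124.4 V
  V2 = 82.3·(cos(14.4°) + j·sin(14.4°)) = 79.71 + j20.47 V
  V3 = 48·(cos(-10.3°) + j·sin(-10.3°)) = 47.23 - j8.583 V
  V4 = 63.6·(cos(158.3°) + j·sin(158.3°)) = -59.09 + j23.52 V
Step 2 — Sum components: V_total = 155.2 + j159.8 V.
Step 3 — Convert to polar: |V_total| = 222.8 V, ∠V_total = 45.8°.

V_total = 222.8∠45.8° V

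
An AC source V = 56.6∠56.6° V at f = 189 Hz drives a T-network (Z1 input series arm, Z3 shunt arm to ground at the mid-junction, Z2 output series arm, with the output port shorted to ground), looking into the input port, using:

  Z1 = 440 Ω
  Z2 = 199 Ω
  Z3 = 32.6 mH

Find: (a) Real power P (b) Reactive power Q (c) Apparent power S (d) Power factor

Step 1 — Angular frequency: ω = 2π·f = 2π·189 = 1188 rad/s.
Step 2 — Component impedances:
  Z1: Z = R = 440 Ω
  Z2: Z = R = 199 Ω
  Z3: Z = jωL = j·1188·0.0326 = 0 + j38.71 Ω
Step 3 — With the output port shorted to ground, the output series arm Z2 runs from the junction to ground; the shunt arm Z3 also runs from the junction to ground. They appear in parallel: Z3 || Z2 = 7.257 + j37.3 Ω.
Step 4 — Series with input arm Z1: Z_in = Z1 + (Z3 || Z2) = 447.3 + j37.3 Ω = 448.8∠4.8° Ω.
Step 5 — Source phasor: V = 56.6∠56.6° V = 31.16 + j47.25 V.
Step 6 — Current: I = V / Z = 0.07793 + j0.09915 A = 0.1261∠51.8° A.
Step 7 — Complex power: S = V·I* = 7.113 + j0.5932 VA.
Step 8 — Real power: P = Re(S) = 7.113 W.
Step 9 — Reactive power: Q = Im(S) = 0.5932 VAR.
Step 10 — Apparent power: |S| = 7.138 VA.
Step 11 — Power factor: PF = P/|S| = 0.9965 (lagging).

(a) P = 7.113 W  (b) Q = 0.5932 VAR  (c) S = 7.138 VA  (d) PF = 0.9965 (lagging)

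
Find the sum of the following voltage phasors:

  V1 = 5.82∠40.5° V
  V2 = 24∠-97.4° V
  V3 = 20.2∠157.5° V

Step 1 — Convert each phasor to rectangular form:
  V1 = 5.82·(cos(40.5°) + j·sin(40.5°)) = 4.426 + j3.78 V
  V2 = 24·(cos(-97.4°) + j·sin(-97.4°)) = -3.091 - j23.8 V
  V3 = 20.2·(cos(157.5°) + j·sin(157.5°)) = -18.66 + j7.73 V
Step 2 — Sum components: V_total = -17.33 - j12.29 V.
Step 3 — Convert to polar: |V_total| = 21.24 V, ∠V_total = -144.7°.

V_total = 21.24∠-144.7° V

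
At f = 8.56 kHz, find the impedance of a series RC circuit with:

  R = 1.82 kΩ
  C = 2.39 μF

Step 1 — Angular frequency: ω = 2π·f = 2π·8560 = 5.378e+04 rad/s.
Step 2 — Component impedances:
  R: Z = R = 1820 Ω
  C: Z = 1/(jωC) = -j/(ω·C) = 0 - j7.779 Ω
Step 3 — Series combination: Z_total = R + C = 1820 - j7.779 Ω = 1820∠-0.2° Ω.

Z = 1820 - j7.779 Ω = 1820∠-0.2° Ω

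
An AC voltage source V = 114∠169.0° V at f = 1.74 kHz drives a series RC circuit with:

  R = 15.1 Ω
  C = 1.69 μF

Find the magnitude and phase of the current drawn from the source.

Step 1 — Angular frequency: ω = 2π·f = 2π·1740 = 1.093e+04 rad/s.
Step 2 — Component impedances:
  R: Z = R = 15.1 Ω
  C: Z = 1/(jωC) = -j/(ω·C) = 0 - j54.12 Ω
Step 3 — Series combination: Z_total = R + C = 15.1 - j54.12 Ω = 56.19∠-74.4° Ω.
Step 4 — Source phasor: V = 114∠169.0° V = -111.9 + j21.75 V.
Step 5 — Ohm's law: I = V / Z_total = (-111.9 + j21.75) / (15.1 - j54.12) = -0.9081 - j1.814 A.
Step 6 — Convert to polar: |I| = 2.029 A, ∠I = -116.6°.

I = 2.029∠-116.6° A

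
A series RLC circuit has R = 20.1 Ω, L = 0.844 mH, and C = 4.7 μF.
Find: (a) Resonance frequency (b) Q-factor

Step 1 — Resonance condition Im(Z)=0 gives ω₀ = 1/√(LC).
Step 2 — ω₀ = 1/√(0.000844·4.7e-06) = 1.588e+04 rad/s.
Step 3 — f₀ = ω₀/(2π) = 2527 Hz.
Step 4 — Series Q: Q = ω₀L/R = 1.588e+04·0.000844/20.1 = 0.6667.

(a) f₀ = 2527 Hz  (b) Q = 0.6667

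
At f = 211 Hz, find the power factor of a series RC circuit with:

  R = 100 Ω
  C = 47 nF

Step 1 — Angular frequency: ω = 2π·f = 2π·211 = 1326 rad/s.
Step 2 — Component impedances:
  R: Z = R = 100 Ω
  C: Z = 1/(jωC) = -j/(ω·C) = 0 - j1.605e+04 Ω
Step 3 — Series combination: Z_total = R + C = 100 - j1.605e+04 Ω = 1.605e+04∠-89.6° Ω.
Step 4 — Power factor: PF = cos(φ) = Re(Z)/|Z| = 100/1.605e+04 = 0.006231.
Step 5 — Type: Im(Z) = -1.605e+04 ⇒ leading (phase φ = -89.6°).

PF = 0.006231 (leading, φ = -89.6°)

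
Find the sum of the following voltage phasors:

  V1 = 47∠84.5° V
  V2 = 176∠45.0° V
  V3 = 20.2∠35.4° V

Step 1 — Convert each phasor to rectangular form:
  V1 = 47·(cos(84.5°) + j·sin(84.5°)) = 4.505 + j46.78 V
  V2 = 176·(cos(45.0°) + j·sin(45.0°)) = 124.5 + j124.5 V
  V3 = 20.2·(cos(35.4°) + j·sin(35.4°)) = 16.47 + j11.7 V
Step 2 — Sum components: V_total = 145.4 + j182.9 V.
Step 3 — Convert to polar: |V_total| = 233.7 V, ∠V_total = 51.5°.

V_total = 233.7∠51.5° V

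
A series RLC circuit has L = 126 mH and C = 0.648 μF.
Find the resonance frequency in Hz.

Step 1 — Resonance condition Im(Z)=0 gives ω₀ = 1/√(LC).
Step 2 — ω₀ = 1/√(0.126·6.48e-07) = 3500 rad/s.
Step 3 — f₀ = ω₀/(2π) = 557 Hz.

f₀ = 557 Hz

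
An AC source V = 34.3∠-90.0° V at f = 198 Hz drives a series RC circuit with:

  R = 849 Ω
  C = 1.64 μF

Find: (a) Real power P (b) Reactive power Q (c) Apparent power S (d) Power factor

Step 1 — Angular frequency: ω = 2π·f = 2π·198 = 1244 rad/s.
Step 2 — Component impedances:
  R: Z = R = 849 Ω
  C: Z = 1/(jωC) = -j/(ω·C) = 0 - j490.1 Ω
Step 3 — Series combination: Z_total = R + C = 849 - j490.1 Ω = 980.3∠-30.0° Ω.
Step 4 — Source phasor: V = 34.3∠-90.0° V = 0 - j34.3 V.
Step 5 — Current: I = V / Z = 0.01749 - j0.0303 A = 0.03499∠-60.0° A.
Step 6 — Complex power: S = V·I* = 1.039 - j0.6 VA.
Step 7 — Real power: P = Re(S) = 1.039 W.
Step 8 — Reactive power: Q = Im(S) = -0.6 VAR.
Step 9 — Apparent power: |S| = 1.2 VA.
Step 10 — Power factor: PF = P/|S| = 0.866 (leading).

(a) P = 1.039 W  (b) Q = -0.6 VAR  (c) S = 1.2 VA  (d) PF = 0.866 (leading)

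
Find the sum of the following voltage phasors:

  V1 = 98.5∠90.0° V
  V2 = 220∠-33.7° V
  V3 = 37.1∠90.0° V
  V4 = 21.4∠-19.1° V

Step 1 — Convert each phasor to rectangular form:
  V1 = 98.5·(cos(90.0°) + j·sin(90.0°)) = 0 + j98.5 V
  V2 = 220·(cos(-33.7°) + j·sin(-33.7°)) = 183 - j122.1 V
  V3 = 37.1·(cos(90.0°) + j·sin(90.0°)) = 0 + j37.1 V
  V4 = 21.4·(cos(-19.1°) + j·sin(-19.1°)) = 20.22 - j7.002 V
Step 2 — Sum components: V_total = 203.3 + j6.532 V.
Step 3 — Convert to polar: |V_total| = 203.4 V, ∠V_total = 1.8°.

V_total = 203.4∠1.8° V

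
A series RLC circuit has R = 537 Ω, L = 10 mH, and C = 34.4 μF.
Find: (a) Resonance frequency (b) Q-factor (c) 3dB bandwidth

Step 1 — Resonance: ω₀ = 1/√(LC) = 1/√(0.01·3.44e-05) = 1705 rad/s.
Step 2 — f₀ = ω₀/(2π) = 271.4 Hz.
Step 3 — Series Q: Q = ω₀L/R = 1705·0.01/537 = 0.03175.
Step 4 — Bandwidth: Δω = ω₀/Q = 5.37e+04 rad/s; BW = Δω/(2π) = 8547 Hz.

(a) f₀ = 271.4 Hz  (b) Q = 0.03175  (c) BW = 8547 Hz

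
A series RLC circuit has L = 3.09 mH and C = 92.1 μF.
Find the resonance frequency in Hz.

Step 1 — Resonance condition Im(Z)=0 gives ω₀ = 1/√(LC).
Step 2 — ω₀ = 1/√(0.00309·9.21e-05) = 1875 rad/s.
Step 3 — f₀ = ω₀/(2π) = 298.3 Hz.

f₀ = 298.3 Hz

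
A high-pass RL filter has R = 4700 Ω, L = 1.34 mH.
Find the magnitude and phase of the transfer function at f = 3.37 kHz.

Step 1 — Angular frequency: ω = 2π·3370 = 2.117e+04 rad/s.
Step 2 — Transfer function: H(jω) = jωL/(R + jωL).
Step 3 — Numerator jωL = j·28.37; denominator R + jωL = 4700 + j28.37.
Step 4 — H = 3.644e-05 + j0.006037.
Step 5 — Magnitude: |H| = 0.006037 (-44.4 dB); phase: φ = 89.7°.

|H| = 0.006037 (-44.4 dB), φ = 89.7°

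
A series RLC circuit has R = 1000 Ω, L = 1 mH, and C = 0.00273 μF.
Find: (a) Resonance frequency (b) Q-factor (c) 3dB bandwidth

Step 1 — Resonance condition Im(Z)=0 gives ω₀ = 1/√(LC).
Step 2 — ω₀ = 1/√(0.001·2.73e-09) = 6.052e+05 rad/s.
Step 3 — f₀ = ω₀/(2π) = 9.632e+04 Hz.
Step 4 — Series Q: Q = ω₀L/R = 6.052e+05·0.001/1000 = 0.6052.
Step 5 — 3dB bandwidth: Δω = ω₀/Q = 1e+06 rad/s; BW = Δω/(2π) = 1.592e+05 Hz.

(a) f₀ = 9.632e+04 Hz  (b) Q = 0.6052  (c) BW = 1.592e+05 Hz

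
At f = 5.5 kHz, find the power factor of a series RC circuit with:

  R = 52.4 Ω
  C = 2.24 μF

Step 1 — Angular frequency: ω = 2π·f = 2π·5500 = 3.456e+04 rad/s.
Step 2 — Component impedances:
  R: Z = R = 52.4 Ω
  C: Z = 1/(jωC) = -j/(ω·C) = 0 - j12.92 Ω
Step 3 — Series combination: Z_total = R + C = 52.4 - j12.92 Ω = 53.97∠-13.8° Ω.
Step 4 — Power factor: PF = cos(φ) = Re(Z)/|Z| = 52.4/53.97 = 0.9709.
Step 5 — Type: Im(Z) = -12.92 ⇒ leading (phase φ = -13.8°).

PF = 0.9709 (leading, φ = -13.8°)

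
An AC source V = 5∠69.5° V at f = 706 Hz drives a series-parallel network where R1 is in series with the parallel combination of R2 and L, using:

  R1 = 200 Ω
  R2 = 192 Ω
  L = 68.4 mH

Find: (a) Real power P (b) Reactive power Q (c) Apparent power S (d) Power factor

Step 1 — Angular frequency: ω = 2π·f = 2π·706 = 4436 rad/s.
Step 2 — Component impedances:
  R1: Z = R = 200 Ω
  R2: Z = R = 192 Ω
  L: Z = jωL = j·4436·0.0684 = 0 + j303.4 Ω
Step 3 — Parallel branch: R2 || L = 1/(1/R2 + 1/L) = 137.1 + j86.76 Ω.
Step 4 — Series with R1: Z_total = R1 + (R2 || L) = 337.1 + j86.76 Ω = 348.1∠14.4° Ω.
Step 5 — Source phasor: V = 5∠69.5° V = 1.751 + j4.683 V.
Step 6 — Current: I = V / Z = 0.008225 + j0.01178 A = 0.01436∠55.1° A.
Step 7 — Complex power: S = V·I* = 0.06955 + j0.0179 VA.
Step 8 — Real power: P = Re(S) = 0.06955 W.
Step 9 — Reactive power: Q = Im(S) = 0.0179 VAR.
Step 10 — Apparent power: |S| = 0.07182 VA.
Step 11 — Power factor: PF = P/|S| = 0.9684 (lagging).

(a) P = 0.06955 W  (b) Q = 0.0179 VAR  (c) S = 0.07182 VA  (d) PF = 0.9684 (lagging)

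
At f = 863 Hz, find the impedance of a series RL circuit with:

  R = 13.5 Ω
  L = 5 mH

Step 1 — Angular frequency: ω = 2π·f = 2π·863 = 5422 rad/s.
Step 2 — Component impedances:
  R: Z = R = 13.5 Ω
  L: Z = jωL = j·5422·0.005 = 0 + j27.11 Ω
Step 3 — Series combination: Z_total = R + L = 13.5 + j27.11 Ω = 30.29∠63.5° Ω.

Z = 13.5 + j27.11 Ω = 30.29∠63.5° Ω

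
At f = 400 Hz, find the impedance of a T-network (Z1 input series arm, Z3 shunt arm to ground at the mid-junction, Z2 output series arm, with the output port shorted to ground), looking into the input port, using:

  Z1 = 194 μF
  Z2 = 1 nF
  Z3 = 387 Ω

Step 1 — Angular frequency: ω = 2π·f = 2π·400 = 2513 rad/s.
Step 2 — Component impedances:
  Z1: Z = 1/(jωC) = -j/(ω·C) = 0 - j2.051 Ω
  Z2: Z = 1/(jωC) = -j/(ω·C) = 0 - j3.979e+05 Ω
  Z3: Z = R = 387 Ω
Step 3 — With the output port shorted to ground, the output series arm Z2 runs from the junction to ground; the shunt arm Z3 also runs from the junction to ground. They appear in parallel: Z3 || Z2 = 387 - j0.3764 Ω.
Step 4 — Series with input arm Z1: Z_in = Z1 + (Z3 || Z2) = 387 - j2.427 Ω = 387∠-0.4° Ω.

Z = 387 - j2.427 Ω = 387∠-0.4° Ω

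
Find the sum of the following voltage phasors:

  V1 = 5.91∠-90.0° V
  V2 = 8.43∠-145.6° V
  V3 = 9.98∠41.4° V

Step 1 — Convert each phasor to rectangular form:
  V1 = 5.91·(cos(-90.0°) + j·sin(-90.0°)) = 0 - j5.91 V
  V2 = 8.43·(cos(-145.6°) + j·sin(-145.6°)) = -6.956 - j4.763 V
  V3 = 9.98·(cos(41.4°) + j·sin(41.4°)) = 7.486 + j6.6 V
Step 2 — Sum components: V_total = 0.5304 - j4.073 V.
Step 3 — Convert to polar: |V_total| = 4.107 V, ∠V_total = -82.6°.

V_total = 4.107∠-82.6° V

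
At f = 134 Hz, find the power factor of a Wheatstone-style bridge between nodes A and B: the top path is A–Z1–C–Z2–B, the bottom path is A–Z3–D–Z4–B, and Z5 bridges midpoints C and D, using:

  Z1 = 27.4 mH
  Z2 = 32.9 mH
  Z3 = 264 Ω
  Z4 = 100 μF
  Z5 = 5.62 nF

Step 1 — Angular frequency: ω = 2π·f = 2π·134 = 841.9 rad/s.
Step 2 — Component impedances:
  Z1: Z = jωL = j·841.9·0.0274 = 0 + j23.07 Ω
  Z2: Z = jωL = j·841.9·0.0329 = 0 + j27.7 Ω
  Z3: Z = R = 264 Ω
  Z4: Z = 1/(jωC) = -j/(ω·C) = 0 - j11.88 Ω
  Z5: Z = 1/(jωC) = -j/(ω·C) = 0 - j2.113e+05 Ω
Step 3 — Bridge requires nodal analysis (the Z5 bridge couples midpoints C and D, so the two paths cannot be reduced to a simple series/parallel combination). Setting node B to ground and injecting 1 A at node A, the 3-node admittance system at A, C, D solves to V_A = Z_AB = 9.557 + j49.37 Ω = 50.28∠79.0° Ω.
Step 4 — Power factor: PF = cos(φ) = Re(Z)/|Z| = 9.557/50.28 = 0.1901.
Step 5 — Type: Im(Z) = 49.37 ⇒ lagging (phase φ = 79.0°).

PF = 0.1901 (lagging, φ = 79.0°)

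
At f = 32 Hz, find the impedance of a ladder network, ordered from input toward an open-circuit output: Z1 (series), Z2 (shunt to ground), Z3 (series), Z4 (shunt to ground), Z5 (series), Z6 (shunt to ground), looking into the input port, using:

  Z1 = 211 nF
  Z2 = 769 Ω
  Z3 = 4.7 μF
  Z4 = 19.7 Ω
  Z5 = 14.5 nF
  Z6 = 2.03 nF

Step 1 — Angular frequency: ω = 2π·f = 2π·32 = 201.1 rad/s.
Step 2 — Component impedances:
  Z1: Z = 1/(jωC) = -j/(ω·C) = 0 - j2.357e+04 Ω
  Z2: Z = R = 769 Ω
  Z3: Z = 1/(jωC) = -j/(ω·C) = 0 - j1058 Ω
  Z4: Z = R = 19.7 Ω
  Z5: Z = 1/(jωC) = -j/(ω·C) = 0 - j3.43e+05 Ω
  Z6: Z = 1/(jωC) = -j/(ω·C) = 0 - j2.45e+06 Ω
Step 3 — Ladder network (open output): work backward from the far end, alternating series and parallel combinations. Z_in = 501.2 - j2.393e+04 Ω = 2.394e+04∠-88.8° Ω.

Z = 501.2 - j2.393e+04 Ω = 2.394e+04∠-88.8° Ω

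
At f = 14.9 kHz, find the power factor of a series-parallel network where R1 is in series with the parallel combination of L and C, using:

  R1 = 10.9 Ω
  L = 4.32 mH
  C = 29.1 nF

Step 1 — Angular frequency: ω = 2π·f = 2π·1.49e+04 = 9.362e+04 rad/s.
Step 2 — Component impedances:
  R1: Z = R = 10.9 Ω
  L: Z = jωL = j·9.362e+04·0.00432 = 0 + j404.4 Ω
  C: Z = 1/(jωC) = -j/(ω·C) = 0 - j367.1 Ω
Step 3 — Parallel branch: L || C = 1/(1/L + 1/C) = 0 - j3972 Ω.
Step 4 — Series with R1: Z_total = R1 + (L || C) = 10.9 - j3972 Ω = 3972∠-89.8° Ω.
Step 5 — Power factor: PF = cos(φ) = Re(Z)/|Z| = 10.9/3972 = 0.002744.
Step 6 — Type: Im(Z) = -3972 ⇒ leading (phase φ = -89.8°).

PF = 0.002744 (leading, φ = -89.8°)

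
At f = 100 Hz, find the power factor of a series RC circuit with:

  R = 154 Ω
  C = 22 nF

Step 1 — Angular frequency: ω = 2π·f = 2π·100 = 628.3 rad/s.
Step 2 — Component impedances:
  R: Z = R = 154 Ω
  C: Z = 1/(jωC) = -j/(ω·C) = 0 - j7.234e+04 Ω
Step 3 — Series combination: Z_total = R + C = 154 - j7.234e+04 Ω = 7.234e+04∠-89.9° Ω.
Step 4 — Power factor: PF = cos(φ) = Re(Z)/|Z| = 154/7.234e+04 = 0.002129.
Step 5 — Type: Im(Z) = -7.234e+04 ⇒ leading (phase φ = -89.9°).

PF = 0.002129 (leading, φ = -89.9°)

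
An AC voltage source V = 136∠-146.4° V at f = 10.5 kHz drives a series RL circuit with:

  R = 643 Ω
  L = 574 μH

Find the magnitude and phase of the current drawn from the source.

Step 1 — Angular frequency: ω = 2π·f = 2π·1.05e+04 = 6.597e+04 rad/s.
Step 2 — Component impedances:
  R: Z = R = 643 Ω
  L: Z = jωL = j·6.597e+04·0.000574 = 0 + j37.87 Ω
Step 3 — Series combination: Z_total = R + L = 643 + j37.87 Ω = 644.1∠3.4° Ω.
Step 4 — Source phasor: V = 136∠-146.4° V = -113.3 - j75.26 V.
Step 5 — Ohm's law: I = V / Z_total = (-113.3 - j75.26) / (643 + j37.87) = -0.1824 - j0.1063 A.
Step 6 — Convert to polar: |I| = 0.2111 A, ∠I = -149.8°.

I = 0.2111∠-149.8° A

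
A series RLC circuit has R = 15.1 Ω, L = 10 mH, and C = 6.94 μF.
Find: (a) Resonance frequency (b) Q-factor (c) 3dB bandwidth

Step 1 — Resonance condition Im(Z)=0 gives ω₀ = 1/√(LC).
Step 2 — ω₀ = 1/√(0.01·6.94e-06) = 3796 rad/s.
Step 3 — f₀ = ω₀/(2π) = 604.1 Hz.
Step 4 — Series Q: Q = ω₀L/R = 3796·0.01/15.1 = 2.514.
Step 5 — 3dB bandwidth: Δω = ω₀/Q = 1510 rad/s; BW = Δω/(2π) = 240.3 Hz.

(a) f₀ = 604.1 Hz  (b) Q = 2.514  (c) BW = 240.3 Hz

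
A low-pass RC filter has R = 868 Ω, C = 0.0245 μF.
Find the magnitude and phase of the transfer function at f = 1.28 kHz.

Step 1 — Angular frequency: ω = 2π·1280 = 8042 rad/s.
Step 2 — Transfer function: H(jω) = 1/(1 + jωRC).
Step 3 — Denominator: 1 + jωRC = 1 + j·8042·868·2.45e-08 = 1 + j0.171.
Step 4 — H = 0.9716 - j0.1662.
Step 5 — Magnitude: |H| = 0.9857 (-0.1 dB); phase: φ = -9.7°.

|H| = 0.9857 (-0.1 dB), φ = -9.7°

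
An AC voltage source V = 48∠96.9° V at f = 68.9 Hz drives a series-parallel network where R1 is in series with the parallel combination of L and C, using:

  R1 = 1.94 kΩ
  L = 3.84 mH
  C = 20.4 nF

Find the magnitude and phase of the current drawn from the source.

Step 1 — Angular frequency: ω = 2π·f = 2π·68.9 = 432.9 rad/s.
Step 2 — Component impedances:
  R1: Z = R = 1940 Ω
  L: Z = jωL = j·432.9·0.00384 = 0 + j1.662 Ω
  C: Z = 1/(jωC) = -j/(ω·C) = 0 - j1.132e+05 Ω
Step 3 — Parallel branch: L || C = 1/(1/L + 1/C) = 0 + j1.662 Ω.
Step 4 — Series with R1: Z_total = R1 + (L || C) = 1940 + j1.662 Ω = 1940∠0.0° Ω.
Step 5 — Source phasor: V = 48∠96.9° V = -5.767 + j47.65 V.
Step 6 — Ohm's law: I = V / Z_total = (-5.767 + j47.65) / (1940 + j1.662) = -0.002951 + j0.02457 A.
Step 7 — Convert to polar: |I| = 0.02474 A, ∠I = 96.9°.

I = 0.02474∠96.9° A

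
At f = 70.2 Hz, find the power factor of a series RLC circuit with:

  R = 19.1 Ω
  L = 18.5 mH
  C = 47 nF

Step 1 — Angular frequency: ω = 2π·f = 2π·70.2 = 441.1 rad/s.
Step 2 — Component impedances:
  R: Z = R = 19.1 Ω
  L: Z = jωL = j·441.1·0.0185 = 0 + j8.16 Ω
  C: Z = 1/(jωC) = -j/(ω·C) = 0 - j4.824e+04 Ω
Step 3 — Series combination: Z_total = R + L + C = 19.1 - j4.823e+04 Ω = 4.823e+04∠-90.0° Ω.
Step 4 — Power factor: PF = cos(φ) = Re(Z)/|Z| = 19.1/4.823e+04 = 0.000396.
Step 5 — Type: Im(Z) = -4.823e+04 ⇒ leading (phase φ = -90.0°).

PF = 0.000396 (leading, φ = -90.0°)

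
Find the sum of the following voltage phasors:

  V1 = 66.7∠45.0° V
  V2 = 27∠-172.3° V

Step 1 — Convert each phasor to rectangular form:
  V1 = 66.7·(cos(45.0°) + j·sin(45.0°)) = 47.16 + j47.16 V
  V2 = 27·(cos(-172.3°) + j·sin(-172.3°)) = -26.76 - j3.618 V
Step 2 — Sum components: V_total = 20.41 + j43.55 V.
Step 3 — Convert to polar: |V_total| = 48.09 V, ∠V_total = 64.9°.

V_total = 48.09∠64.9° V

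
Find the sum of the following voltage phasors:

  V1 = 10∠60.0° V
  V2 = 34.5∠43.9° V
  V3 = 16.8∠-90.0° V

Step 1 — Convert each phasor to rectangular form:
  V1 = 10·(cos(60.0°) + j·sin(60.0°)) = 5 + j8.66 V
  V2 = 34.5·(cos(43.9°) + j·sin(43.9°)) = 24.86 + j23.92 V
  V3 = 16.8·(cos(-90.0°) + j·sin(-90.0°)) = 0 - j16.8 V
Step 2 — Sum components: V_total = 29.86 + j15.78 V.
Step 3 — Convert to polar: |V_total| = 33.77 V, ∠V_total = 27.9°.

V_total = 33.77∠27.9° V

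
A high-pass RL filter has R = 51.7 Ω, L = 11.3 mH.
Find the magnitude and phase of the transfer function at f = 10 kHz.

Step 1 — Angular frequency: ω = 2π·1e+04 = 6.283e+04 rad/s.
Step 2 — Transfer function: H(jω) = jωL/(R + jωL).
Step 3 — Numerator jωL = j·710; denominator R + jωL = 51.7 + j710.
Step 4 — H = 0.9947 + j0.07243.
Step 5 — Magnitude: |H| = 0.9974 (-0.0 dB); phase: φ = 4.2°.

|H| = 0.9974 (-0.0 dB), φ = 4.2°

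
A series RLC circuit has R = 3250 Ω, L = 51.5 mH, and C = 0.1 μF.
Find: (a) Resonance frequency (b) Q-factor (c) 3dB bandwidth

Step 1 — Resonance condition Im(Z)=0 gives ω₀ = 1/√(LC).
Step 2 — ω₀ = 1/√(0.0515·1e-07) = 1.393e+04 rad/s.
Step 3 — f₀ = ω₀/(2π) = 2218 Hz.
Step 4 — Series Q: Q = ω₀L/R = 1.393e+04·0.0515/3250 = 0.2208.
Step 5 — 3dB bandwidth: Δω = ω₀/Q = 6.311e+04 rad/s; BW = Δω/(2π) = 1.004e+04 Hz.

(a) f₀ = 2218 Hz  (b) Q = 0.2208  (c) BW = 1.004e+04 Hz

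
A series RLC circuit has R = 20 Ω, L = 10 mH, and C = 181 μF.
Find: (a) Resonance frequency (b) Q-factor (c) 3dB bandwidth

Step 1 — Resonance: ω₀ = 1/√(LC) = 1/√(0.01·0.000181) = 743.3 rad/s.
Step 2 — f₀ = ω₀/(2π) = 118.3 Hz.
Step 3 — Series Q: Q = ω₀L/R = 743.3·0.01/20 = 0.3716.
Step 4 — Bandwidth: Δω = ω₀/Q = 2000 rad/s; BW = Δω/(2π) = 318.3 Hz.

(a) f₀ = 118.3 Hz  (b) Q = 0.3716  (c) BW = 318.3 Hz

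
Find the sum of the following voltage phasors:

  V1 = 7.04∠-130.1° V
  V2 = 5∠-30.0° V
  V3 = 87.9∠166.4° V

Step 1 — Convert each phasor to rectangular form:
  V1 = 7.04·(cos(-130.1°) + j·sin(-130.1°)) = -4.535 - j5.385 V
  V2 = 5·(cos(-30.0°) + j·sin(-30.0°)) = 4.33 - j2.5 V
  V3 = 87.9·(cos(166.4°) + j·sin(166.4°)) = -85.44 + j20.67 V
Step 2 — Sum components: V_total = -85.64 + j12.78 V.
Step 3 — Convert to polar: |V_total| = 86.59 V, ∠V_total = 171.5°.

V_total = 86.59∠171.5° V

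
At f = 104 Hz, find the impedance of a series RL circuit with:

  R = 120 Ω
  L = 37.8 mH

Step 1 — Angular frequency: ω = 2π·f = 2π·104 = 653.5 rad/s.
Step 2 — Component impedances:
  R: Z = R = 120 Ω
  L: Z = jωL = j·653.5·0.0378 = 0 + j24.7 Ω
Step 3 — Series combination: Z_total = R + L = 120 + j24.7 Ω = 122.5∠11.6° Ω.

Z = 120 + j24.7 Ω = 122.5∠11.6° Ω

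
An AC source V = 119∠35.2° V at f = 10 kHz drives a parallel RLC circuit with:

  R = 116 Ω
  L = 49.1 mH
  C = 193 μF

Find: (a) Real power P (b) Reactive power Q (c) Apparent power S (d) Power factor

Step 1 — Angular frequency: ω = 2π·f = 2π·1e+04 = 6.283e+04 rad/s.
Step 2 — Component impedances:
  R: Z = R = 116 Ω
  L: Z = jωL = j·6.283e+04·0.0491 = 0 + j3085 Ω
  C: Z = 1/(jωC) = -j/(ω·C) = 0 - j0.08246 Ω
Step 3 — Parallel combination: 1/Z_total = 1/R + 1/L + 1/C; Z_total = 5.863e-05 - j0.08247 Ω = 0.08247∠-90.0° Ω.
Step 4 — Source phasor: V = 119∠35.2° V = 97.24 + j68.6 V.
Step 5 — Current: I = V / Z = -831 + j1180 A = 1443∠125.2° A.
Step 6 — Complex power: S = V·I* = 122.1 - j1.717e+05 VA.
Step 7 — Real power: P = Re(S) = 122.1 W.
Step 8 — Reactive power: Q = Im(S) = -1.717e+05 VAR.
Step 9 — Apparent power: |S| = 1.717e+05 VA.
Step 10 — Power factor: PF = P/|S| = 0.0007109 (leading).

(a) P = 122.1 W  (b) Q = -1.717e+05 VAR  (c) S = 1.717e+05 VA  (d) PF = 0.0007109 (leading)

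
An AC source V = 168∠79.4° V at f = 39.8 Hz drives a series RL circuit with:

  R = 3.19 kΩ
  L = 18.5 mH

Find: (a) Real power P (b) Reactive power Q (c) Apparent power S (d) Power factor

Step 1 — Angular frequency: ω = 2π·f = 2π·39.8 = 250.1 rad/s.
Step 2 — Component impedances:
  R: Z = R = 3190 Ω
  L: Z = jωL = j·250.1·0.0185 = 0 + j4.626 Ω
Step 3 — Series combination: Z_total = R + L = 3190 + j4.626 Ω = 3190∠0.1° Ω.
Step 4 — Source phasor: V = 168∠79.4° V = 30.9 + j165.1 V.
Step 5 — Current: I = V / Z = 0.009763 + j0.05175 A = 0.05266∠79.3° A.
Step 6 — Complex power: S = V·I* = 8.848 + j0.01283 VA.
Step 7 — Real power: P = Re(S) = 8.848 W.
Step 8 — Reactive power: Q = Im(S) = 0.01283 VAR.
Step 9 — Apparent power: |S| = 8.848 VA.
Step 10 — Power factor: PF = P/|S| = 1 (lagging).

(a) P = 8.848 W  (b) Q = 0.01283 VAR  (c) S = 8.848 VA  (d) PF = 1 (lagging)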